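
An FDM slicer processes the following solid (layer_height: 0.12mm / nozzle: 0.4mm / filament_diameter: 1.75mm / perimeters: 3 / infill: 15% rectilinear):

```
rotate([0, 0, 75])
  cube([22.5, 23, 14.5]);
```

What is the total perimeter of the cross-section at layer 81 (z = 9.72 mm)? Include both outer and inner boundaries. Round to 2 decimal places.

At z = 9.72 mm: the 22.5×23 cube contributes its full rectangle (perimeter 91.00 mm); (rotated 75° about Z; rotation is an isometry so areas/perimeters/island counts are preserved). Overall, the cross-section is a single solid region. Total boundary length (outer) = 91.00 mm.

91.00 mm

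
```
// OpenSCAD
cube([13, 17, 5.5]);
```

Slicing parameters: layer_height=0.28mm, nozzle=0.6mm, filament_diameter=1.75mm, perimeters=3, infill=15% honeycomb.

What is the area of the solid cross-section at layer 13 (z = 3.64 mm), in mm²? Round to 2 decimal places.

221.00 mm²

At z = 3.64 mm: the cube (footprint 13×17) is included at this height (area 221.00 mm²). Overall, the cross-section is a single solid region. Net area = 221.00 mm².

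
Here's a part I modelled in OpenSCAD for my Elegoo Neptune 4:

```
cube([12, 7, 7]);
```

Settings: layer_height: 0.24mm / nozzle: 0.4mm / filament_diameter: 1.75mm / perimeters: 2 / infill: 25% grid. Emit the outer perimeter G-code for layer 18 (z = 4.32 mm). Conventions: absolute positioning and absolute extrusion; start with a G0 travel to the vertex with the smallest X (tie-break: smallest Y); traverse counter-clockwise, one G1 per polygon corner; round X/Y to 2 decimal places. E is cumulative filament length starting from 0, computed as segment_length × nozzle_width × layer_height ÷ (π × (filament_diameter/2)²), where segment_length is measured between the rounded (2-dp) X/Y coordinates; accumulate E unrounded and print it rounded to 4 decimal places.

G0 X0.00 Y0.00 Z4.32
G1 X12.00 Y0.00 E0.4789
G1 X12.00 Y7.00 E0.7583
G1 X0.00 Y7.00 E1.2373
G1 X0.00 Y0.00 E1.5167

At z = 4.32 mm: the cube (footprint 12×7) is included at this height. The outline is a single polygon with 4 vertices. Extrusion per mm of travel: 0.4 × 0.24 / (π × 0.875²) = 0.039912. Accumulating E over each segment gives final E = 1.5167.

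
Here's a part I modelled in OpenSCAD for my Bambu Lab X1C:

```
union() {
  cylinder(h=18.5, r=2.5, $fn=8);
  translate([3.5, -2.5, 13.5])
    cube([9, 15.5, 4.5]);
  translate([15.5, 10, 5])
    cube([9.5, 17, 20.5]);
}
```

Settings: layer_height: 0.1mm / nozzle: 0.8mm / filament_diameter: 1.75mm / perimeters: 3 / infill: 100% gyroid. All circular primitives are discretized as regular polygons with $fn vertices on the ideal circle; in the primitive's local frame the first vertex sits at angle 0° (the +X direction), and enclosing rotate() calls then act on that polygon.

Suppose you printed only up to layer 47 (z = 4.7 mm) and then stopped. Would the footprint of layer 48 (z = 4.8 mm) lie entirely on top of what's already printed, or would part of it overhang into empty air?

entirely on top

Compare the two slices. At z = 4.7: the r=2.5 cylinder contributes a regular 8-gon of circumradius 2.5 (area = (8/2)·2.500²·sin(360°/8) = 17.68 mm²); the cube at (3.5, -2.5) does not reach this height (z outside [13.5, 18]); the cube at (15.5, 10) is not intersected at this z (z outside [5, 25.5]); Combining (union): only the r=2.5 cylinder is present, so the union is just that shape — area = 17.68 mm². At z = 4.8: the cylinder: section is a regular 8-gon, circumradius r=2.5 (area = (8/2)·2.500²·sin(360°/8) = 17.68 mm²); the cube at (3.5, -2.5) is not intersected at this z (z outside [13.5, 18]); the cube at (15.5, 10) is absent (z outside [5, 25.5]); Taking the union: only the r=2.5 cylinder is present, so the union is just that shape — area = 17.68 mm². Checking containment: the cross-section at z = 4.8 is a subset of the cross-section at z = 4.7.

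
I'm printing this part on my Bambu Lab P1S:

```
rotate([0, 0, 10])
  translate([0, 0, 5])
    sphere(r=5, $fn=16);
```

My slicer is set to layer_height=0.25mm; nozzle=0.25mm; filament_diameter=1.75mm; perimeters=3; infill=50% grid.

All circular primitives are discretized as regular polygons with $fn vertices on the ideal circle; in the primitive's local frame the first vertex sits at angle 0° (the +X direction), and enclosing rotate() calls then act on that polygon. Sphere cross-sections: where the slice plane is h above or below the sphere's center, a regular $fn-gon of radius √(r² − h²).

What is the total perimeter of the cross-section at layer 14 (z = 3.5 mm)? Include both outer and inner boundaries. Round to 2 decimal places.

At z = 3.5 mm: the r=5 sphere slices to a regular 16-gon of circumradius 4.770 (√(r²−h²) with h=1.5 from center) (perimeter = 2·16·4.770·sin(180°/16) = 29.78 mm); (whole slice rotated 10° about Z — lengths, areas and connectivity unchanged). Overall, the cross-section is a single solid region. Total boundary length (outer) = 29.78 mm.

29.78 mm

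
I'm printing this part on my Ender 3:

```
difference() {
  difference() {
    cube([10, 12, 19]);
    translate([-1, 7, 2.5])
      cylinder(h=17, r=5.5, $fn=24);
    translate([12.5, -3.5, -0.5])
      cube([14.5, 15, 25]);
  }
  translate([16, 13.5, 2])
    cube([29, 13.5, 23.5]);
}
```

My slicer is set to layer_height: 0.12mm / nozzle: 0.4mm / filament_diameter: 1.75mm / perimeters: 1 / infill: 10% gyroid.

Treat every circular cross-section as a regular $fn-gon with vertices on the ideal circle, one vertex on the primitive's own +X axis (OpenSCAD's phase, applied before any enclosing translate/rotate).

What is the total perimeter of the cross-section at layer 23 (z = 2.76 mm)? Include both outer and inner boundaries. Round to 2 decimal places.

At z = 2.76 mm: the 10×12 cube contributes its full rectangle (perimeter 44.00 mm); the r=5.5 cylinder at (-1, 7) gives a regular 24-gon of circumradius 5.5 (constant along its height) (perimeter = 2·24·5.500·sin(180°/24) = 34.46 mm); the cube at (12.5, -3.5) is present — its section is the full 14.5×15 rectangle (perimeter 59.00 mm); After the difference (first − rest): starting from the 10×12 cube, the r=5.5 cylinder at (-1, 7) partially overlaps it — only the 35.85 mm² overlap (of its 93.95 mm²) is removed, clipping the outline; the 14.5×15 cube at (12.5, -3.5) misses the remaining region (no effect) — boundary = 46.42 mm; the cube at (16, 13.5) (footprint 29×13.5) is included at this height (perimeter 85.00 mm); Subtracting the remaining from the first: starting from the result so far, the 29×13.5 cube at (16, 13.5) misses the remaining region (no effect) — boundary = 46.42 mm. Overall, the cross-section is a single solid region. Total boundary length (outer) = 46.42 mm.

46.42 mm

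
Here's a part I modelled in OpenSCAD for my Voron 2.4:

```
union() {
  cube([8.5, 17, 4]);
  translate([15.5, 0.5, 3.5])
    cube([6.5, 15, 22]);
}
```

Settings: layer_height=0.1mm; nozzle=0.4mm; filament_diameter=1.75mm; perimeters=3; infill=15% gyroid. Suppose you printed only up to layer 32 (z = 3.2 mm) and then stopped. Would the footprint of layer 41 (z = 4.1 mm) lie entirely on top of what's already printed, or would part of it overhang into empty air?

part overhangs

Compare the two slices. At z = 3.2: the cube (footprint 8.5×17) is included at this height (area 144.50 mm²); the cube at (15.5, 0.5) is absent (z outside [3.5, 25.5]); Merging all regions: only the 8.5×17 cube is present, so the union is just that shape — area = 144.50 mm². At z = 4.1: the cube is absent (z outside [0, 4]); the 6.5×15 cube at (15.5, 0.5) contributes its full rectangle (area 97.50 mm²); Taking the union: only the 6.5×15 cube at (15.5, 0.5) is present, so the union is just that shape — area = 97.50 mm². Checking containment: at z = 4.1 the cross-section extends beyond the z = 3.2 cross-section by about 97.50 mm².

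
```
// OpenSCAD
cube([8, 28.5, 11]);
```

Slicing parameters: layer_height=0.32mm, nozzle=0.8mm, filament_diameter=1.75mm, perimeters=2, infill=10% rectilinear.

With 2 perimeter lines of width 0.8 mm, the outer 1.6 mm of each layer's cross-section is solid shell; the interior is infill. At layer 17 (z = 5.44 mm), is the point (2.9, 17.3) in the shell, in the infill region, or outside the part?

At z = 5.44 mm: the cube (footprint 8×28.5) is included at this height. Overall, the cross-section is a single solid region. The nearest boundary edge runs (0.00, 28.50)→(0.00, 0.00); distance from the point to it = 2.90 mm. The point is inside the cross-section and 2.90 mm from the nearest boundary — more than the 1.6 mm shell width (2 × 0.8), so it's in the infill interior.

infill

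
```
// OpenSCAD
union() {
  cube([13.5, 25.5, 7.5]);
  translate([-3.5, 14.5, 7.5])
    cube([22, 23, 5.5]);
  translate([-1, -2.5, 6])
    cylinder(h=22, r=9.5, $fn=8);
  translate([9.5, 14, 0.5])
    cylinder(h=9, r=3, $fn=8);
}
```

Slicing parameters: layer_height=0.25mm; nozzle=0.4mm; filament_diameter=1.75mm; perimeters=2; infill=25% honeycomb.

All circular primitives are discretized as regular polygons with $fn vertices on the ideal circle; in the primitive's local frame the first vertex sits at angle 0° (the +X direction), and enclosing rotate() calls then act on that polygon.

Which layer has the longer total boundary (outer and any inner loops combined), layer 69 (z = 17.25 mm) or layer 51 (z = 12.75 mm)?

layer 51 (z = 12.75 mm)

Layer 69 (z = 17.25): the cube is absent (z outside [0, 7.5]); the cube at (-3.5, 14.5) is not intersected at this z (z outside [7.5, 13]); the cylinder at (-1, -2.5): section is a regular 8-gon, circumradius r=9.5 (perimeter = 2·8·9.500·sin(180°/8) = 58.17 mm); the cylinder at (9.5, 14) is absent (z outside [0.5, 9.5]); Merging all regions: only the r=9.5 cylinder at (-1, -2.5) is present, so the union is just that shape — boundary = 58.17 mm. So its perimeter = 58.17 mm. Layer 51 (z = 12.75): the cube is absent (z outside [0, 7.5]); the 22×23 cube at (-3.5, 14.5) contributes its full rectangle (perimeter 90.00 mm); the r=9.5 cylinder at (-1, -2.5) contributes a regular 8-gon of circumradius 9.5 (perimeter = 2·8·9.500·sin(180°/8) = 58.17 mm); the cylinder at (9.5, 14) is not intersected at this z (z outside [0.5, 9.5]); Combining (union): the 2 present regions are separate (no shared area or edge), so areas and boundary lengths simply add and each stays a separate island — boundary = 148.17 mm. So its perimeter = 148.17 mm. Layer 51 is larger (148.17 vs 58.17 mm).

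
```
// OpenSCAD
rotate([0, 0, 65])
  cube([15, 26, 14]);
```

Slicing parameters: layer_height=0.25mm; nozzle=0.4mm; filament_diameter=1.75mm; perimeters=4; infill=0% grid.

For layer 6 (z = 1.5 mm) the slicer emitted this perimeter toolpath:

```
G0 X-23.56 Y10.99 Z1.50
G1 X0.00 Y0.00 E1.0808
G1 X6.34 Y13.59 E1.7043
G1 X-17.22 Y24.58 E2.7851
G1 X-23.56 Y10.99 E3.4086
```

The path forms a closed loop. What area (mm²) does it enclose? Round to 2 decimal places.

389.86 mm²

Apply the shoelace formula to the sequence of (X, Y) vertices; enclosed area = 389.86 mm².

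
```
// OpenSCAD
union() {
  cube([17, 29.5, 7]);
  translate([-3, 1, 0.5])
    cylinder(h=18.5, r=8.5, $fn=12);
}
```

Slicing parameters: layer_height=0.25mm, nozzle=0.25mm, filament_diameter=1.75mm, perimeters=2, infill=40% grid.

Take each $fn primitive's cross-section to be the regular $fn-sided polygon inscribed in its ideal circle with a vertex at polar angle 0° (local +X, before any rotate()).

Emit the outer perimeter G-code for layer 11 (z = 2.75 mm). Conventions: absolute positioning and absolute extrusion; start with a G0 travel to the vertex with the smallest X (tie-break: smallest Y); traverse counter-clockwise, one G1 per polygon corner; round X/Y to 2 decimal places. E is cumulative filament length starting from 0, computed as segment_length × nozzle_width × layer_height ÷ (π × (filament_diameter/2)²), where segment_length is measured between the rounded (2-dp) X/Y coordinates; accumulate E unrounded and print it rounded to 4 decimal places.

G0 X-11.50 Y1.00 Z2.75
G1 X-10.36 Y-3.25 E0.1143
G1 X-7.25 Y-6.36 E0.2286
G1 X-3.00 Y-7.50 E0.3430
G1 X1.25 Y-6.36 E0.4573
G1 X4.36 Y-3.25 E0.5716
G1 X5.23 Y0.00 E0.6590
G1 X17.00 Y0.00 E0.9648
G1 X17.00 Y29.50 E1.7314
G1 X0.00 Y29.50 E2.1731
G1 X0.00 Y8.70 E2.7136
G1 X-3.00 Y9.50 E2.7943
G1 X-7.25 Y8.36 E2.9086
G1 X-10.36 Y5.25 E3.0229
G1 X-11.50 Y1.00 E3.1372

At z = 2.75 mm: the cube (footprint 17×29.5) is included at this height; the r=8.5 cylinder at (-3, 1) contributes a regular 12-gon of circumradius 8.5; Merging all regions: the regions partially overlap (shared area 35.26 mm²), so overlapping operands fuse into one piece — 1 connected region. The outline is a single polygon with 14 vertices. Extrusion per mm of travel: 0.25 × 0.25 / (π × 0.875²) = 0.025984. Accumulating E over each segment gives final E = 3.1372.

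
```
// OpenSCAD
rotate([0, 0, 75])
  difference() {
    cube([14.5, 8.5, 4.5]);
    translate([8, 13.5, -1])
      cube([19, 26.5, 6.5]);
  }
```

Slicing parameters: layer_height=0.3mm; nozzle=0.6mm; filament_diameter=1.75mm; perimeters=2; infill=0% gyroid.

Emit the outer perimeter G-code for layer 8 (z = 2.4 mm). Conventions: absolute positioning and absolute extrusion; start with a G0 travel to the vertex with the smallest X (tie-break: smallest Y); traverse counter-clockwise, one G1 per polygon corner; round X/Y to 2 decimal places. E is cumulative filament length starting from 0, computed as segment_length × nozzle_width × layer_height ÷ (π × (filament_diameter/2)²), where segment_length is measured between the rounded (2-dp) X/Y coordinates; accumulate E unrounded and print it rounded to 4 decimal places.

G0 X-8.21 Y2.20 Z2.40
G1 X0.00 Y0.00 E0.6361
G1 X3.75 Y14.01 E1.7214
G1 X-4.46 Y16.21 E2.3575
G1 X-8.21 Y2.20 E3.4428

At z = 2.4 mm: the 14.5×8.5 cube contributes its full rectangle; the cube at (8, 13.5) (footprint 19×26.5) is included at this height; After the difference (first − rest): starting from the 14.5×8.5 cube, the 19×26.5 cube at (8, 13.5) misses the remaining region (no effect) — 1 connected region; (whole slice rotated 75° about Z — lengths, areas and connectivity unchanged). The outline is a single polygon with 4 vertices. Extrusion per mm of travel: 0.6 × 0.3 / (π × 0.875²) = 0.074835. Accumulating E over each segment gives final E = 3.4428.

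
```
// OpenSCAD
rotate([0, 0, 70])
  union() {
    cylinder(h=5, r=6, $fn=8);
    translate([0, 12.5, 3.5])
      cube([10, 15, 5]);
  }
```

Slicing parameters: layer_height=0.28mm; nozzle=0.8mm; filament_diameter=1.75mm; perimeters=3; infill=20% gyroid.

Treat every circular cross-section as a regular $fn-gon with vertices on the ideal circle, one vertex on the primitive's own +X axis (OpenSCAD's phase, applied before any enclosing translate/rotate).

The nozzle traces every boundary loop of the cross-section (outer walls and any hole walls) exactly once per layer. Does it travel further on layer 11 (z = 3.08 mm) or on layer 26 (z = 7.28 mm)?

Layer 11 (z = 3.08): the r=6 cylinder contributes a regular 8-gon of circumradius 6 (perimeter = 2·8·6.000·sin(180°/8) = 36.74 mm); the cube at (0, 12.5) is absent (z outside [3.5, 8.5]); Merging all regions: only the r=6 cylinder is present, so the union is just that shape — boundary = 36.74 mm; (whole slice rotated 70° about Z — lengths, areas and connectivity unchanged). So its perimeter = 36.74 mm. Layer 26 (z = 7.28): the cylinder is absent (z outside [0, 5]); the 10×15 cube at (0, 12.5) contributes its full rectangle (perimeter 50.00 mm); Merging all regions: only the 10×15 cube at (0, 12.5) is present, so the union is just that shape — boundary = 50.00 mm; (rotated 70° about Z; rotation is an isometry so areas/perimeters/island counts are preserved). So its perimeter = 50.00 mm. Layer 26 is larger (50.00 vs 36.74 mm).

layer 26 (z = 7.28 mm)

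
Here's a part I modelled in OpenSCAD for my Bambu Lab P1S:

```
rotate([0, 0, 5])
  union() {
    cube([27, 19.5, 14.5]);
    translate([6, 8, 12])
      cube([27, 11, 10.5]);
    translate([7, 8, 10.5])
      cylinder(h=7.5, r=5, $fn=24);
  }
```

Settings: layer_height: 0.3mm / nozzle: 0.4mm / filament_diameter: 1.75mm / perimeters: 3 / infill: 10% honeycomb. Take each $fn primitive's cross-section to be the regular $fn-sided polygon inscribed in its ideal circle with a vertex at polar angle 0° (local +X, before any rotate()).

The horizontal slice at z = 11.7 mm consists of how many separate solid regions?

1

At z = 11.7 mm: the cube (footprint 27×19.5) is included at this height; the cube at (6, 8) is absent (z outside [12, 22.5]); the cylinder at (7, 8): section is a regular 24-gon, circumradius r=5; Merging all regions: the r=5 cylinder at (7, 8) lies entirely inside the 27×19.5 cube, so the union is just the 27×19.5 cube — 1 connected region; (rotated 5° about Z; rotation is an isometry so areas/perimeters/island counts are preserved). The result has 1 disconnected region.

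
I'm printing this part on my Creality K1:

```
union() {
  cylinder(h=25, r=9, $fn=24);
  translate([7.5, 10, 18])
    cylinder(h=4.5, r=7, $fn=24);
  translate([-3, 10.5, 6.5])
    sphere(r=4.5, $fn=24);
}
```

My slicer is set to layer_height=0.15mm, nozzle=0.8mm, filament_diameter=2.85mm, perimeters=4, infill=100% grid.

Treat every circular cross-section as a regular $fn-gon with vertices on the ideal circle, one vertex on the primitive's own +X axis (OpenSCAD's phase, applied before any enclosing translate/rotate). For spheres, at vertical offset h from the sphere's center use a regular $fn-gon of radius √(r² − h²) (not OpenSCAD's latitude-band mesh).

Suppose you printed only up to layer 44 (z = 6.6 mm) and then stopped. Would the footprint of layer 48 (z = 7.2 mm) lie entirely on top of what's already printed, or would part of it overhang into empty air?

Compare the two slices. At z = 6.6: the cylinder: section is a regular 24-gon, circumradius r=9 (area = (24/2)·9.000²·sin(360°/24) = 251.57 mm²); the cylinder at (7.5, 10) does not reach this height (z outside [18, 22.5]); the r=4.5 sphere at (-3, 10.5) contributes a regular 24-gon of circumradius √(4.5²−0.1²) = 4.499 (area = (24/2)·4.499²·sin(360°/24) = 62.86 mm²); Taking the union: the regions partially overlap — summed areas 314.43 mm² minus the doubly-counted overlap 12.29 mm² gives 302.14 mm² — area = 302.14 mm². At z = 7.2: the cylinder: section is a regular 24-gon, circumradius r=9 (area = (24/2)·9.000²·sin(360°/24) = 251.57 mm²); the cylinder at (7.5, 10) is not intersected at this z (z outside [18, 22.5]); the sphere at (-3, 10.5): section is a regular 24-gon, circumradius = √(r²−h²) = √(4.5²−0.7²) = 4.445 (area = (24/2)·4.445²·sin(360°/24) = 61.37 mm²); Combining (union): the regions partially overlap — summed areas 312.94 mm² minus the doubly-counted overlap 11.86 mm² gives 301.08 mm² — area = 301.08 mm². Checking containment: the cross-section at z = 7.2 is a subset of the cross-section at z = 6.6.

entirely on top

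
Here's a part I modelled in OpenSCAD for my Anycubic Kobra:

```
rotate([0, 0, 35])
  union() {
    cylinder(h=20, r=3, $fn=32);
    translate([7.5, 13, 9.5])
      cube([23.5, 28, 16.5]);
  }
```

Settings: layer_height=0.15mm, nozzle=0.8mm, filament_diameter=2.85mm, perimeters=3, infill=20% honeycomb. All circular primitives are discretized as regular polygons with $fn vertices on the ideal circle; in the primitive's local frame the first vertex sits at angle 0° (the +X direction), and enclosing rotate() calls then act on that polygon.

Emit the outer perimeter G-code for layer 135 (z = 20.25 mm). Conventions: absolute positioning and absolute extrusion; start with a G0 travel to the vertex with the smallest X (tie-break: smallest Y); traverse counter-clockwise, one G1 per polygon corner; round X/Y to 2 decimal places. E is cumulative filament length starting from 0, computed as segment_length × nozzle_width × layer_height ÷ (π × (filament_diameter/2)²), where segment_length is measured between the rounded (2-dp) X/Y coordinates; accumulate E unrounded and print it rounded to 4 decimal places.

G0 X-17.37 Y37.89 Z20.25
G1 X-1.31 Y14.95 E0.5268
G1 X17.94 Y28.43 E0.9688
G1 X1.88 Y51.37 E1.4956
G1 X-17.37 Y37.89 E1.9376

At z = 20.25 mm: the cylinder is absent (z outside [0, 20]); the cube at (7.5, 13) (footprint 23.5×28) is included at this height; Merging all regions: only the 23.5×28 cube at (7.5, 13) is present, so the union is just that shape — 1 connected region; (whole slice rotated 35° about Z — lengths, areas and connectivity unchanged). The outline is a single polygon with 4 vertices. Extrusion per mm of travel: 0.8 × 0.15 / (π × 1.425²) = 0.018811. Accumulating E over each segment gives final E = 1.9376.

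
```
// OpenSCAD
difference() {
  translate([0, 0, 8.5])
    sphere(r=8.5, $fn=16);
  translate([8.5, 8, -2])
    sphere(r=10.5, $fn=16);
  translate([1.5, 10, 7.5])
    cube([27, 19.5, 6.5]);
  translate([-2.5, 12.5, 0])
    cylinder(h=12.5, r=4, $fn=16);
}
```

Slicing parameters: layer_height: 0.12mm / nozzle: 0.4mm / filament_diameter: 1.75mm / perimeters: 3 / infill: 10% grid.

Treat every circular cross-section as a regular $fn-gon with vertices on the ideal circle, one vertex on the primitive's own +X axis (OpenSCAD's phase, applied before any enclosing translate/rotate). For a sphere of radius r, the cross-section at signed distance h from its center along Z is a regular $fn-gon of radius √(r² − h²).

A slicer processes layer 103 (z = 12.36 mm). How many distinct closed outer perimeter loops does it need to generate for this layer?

At z = 12.36 mm: the sphere: section is a regular 16-gon, circumradius = √(r²−h²) = √(8.5²−3.86²) = 7.573; the sphere at (8.5, 8) is not intersected at this z (|z−center|=14.360 > r=10.5); the cube at (1.5, 10) is present — its section is the full 27×19.5 rectangle; the r=4 cylinder at (-2.5, 12.5) gives a regular 16-gon of circumradius 4 (constant along its height); Taking the first minus the rest: starting from the r=8.5 sphere, the 27×19.5 cube at (1.5, 10) misses the remaining region (no effect); the r=4 cylinder at (-2.5, 12.5) misses the remaining region (no effect) — 1 connected region. The result has 1 disconnected region.

1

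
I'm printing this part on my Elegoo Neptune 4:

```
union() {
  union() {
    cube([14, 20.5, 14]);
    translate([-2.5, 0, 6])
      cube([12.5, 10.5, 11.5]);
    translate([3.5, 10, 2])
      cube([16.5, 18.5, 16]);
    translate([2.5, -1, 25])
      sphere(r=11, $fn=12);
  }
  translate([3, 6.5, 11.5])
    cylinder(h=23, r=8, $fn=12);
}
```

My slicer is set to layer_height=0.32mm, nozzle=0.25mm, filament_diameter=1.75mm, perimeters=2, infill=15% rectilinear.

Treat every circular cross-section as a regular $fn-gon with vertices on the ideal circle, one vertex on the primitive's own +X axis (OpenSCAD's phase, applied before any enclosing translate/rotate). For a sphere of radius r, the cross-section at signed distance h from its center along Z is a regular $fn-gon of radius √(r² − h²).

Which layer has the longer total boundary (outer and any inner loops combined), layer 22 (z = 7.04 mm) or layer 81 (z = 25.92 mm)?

layer 22 (z = 7.04 mm)

Layer 22 (z = 7.04): the cube is present — its section is the full 14×20.5 rectangle (perimeter 69.00 mm); the 12.5×10.5 cube at (-2.5, 0) contributes its full rectangle (perimeter 46.00 mm); the 16.5×18.5 cube at (3.5, 10) contributes its full rectangle (perimeter 70.00 mm); the sphere at (2.5, -1) is not intersected at this z (|z−center|=17.960 > r=11); Combining (union): the regions partially overlap (shared area 215.25 mm²), so the edge portions inside another operand are dropped and the merged outline is re-measured after clipping — boundary = 102.00 mm; the cylinder at (3, 6.5) is absent (z outside [11.5, 34.5]); Merging all regions: only that combined region is present, so the union is just that shape — boundary = 102.00 mm. So its perimeter = 102.00 mm. Layer 81 (z = 25.92): the cube is not intersected at this z (z outside [0, 14]); the cube at (-2.5, 0) is not intersected at this z (z outside [6, 17.5]); the cube at (3.5, 10) is absent (z outside [2, 18]); the r=11 sphere at (2.5, -1) slices to a regular 12-gon of circumradius 10.961 (√(r²−h²) with h=0.92 from center) (perimeter = 2·12·10.961·sin(180°/12) = 68.09 mm); Taking the union: only the r=11 sphere at (2.5, -1) is present, so the union is just that shape — boundary = 68.09 mm; the r=8 cylinder at (3, 6.5) gives a regular 12-gon of circumradius 8 (constant along its height) (perimeter = 2·12·8.000·sin(180°/12) = 49.69 mm); Combining (union): the regions partially overlap (shared area 129.45 mm²), so the edge portions inside another operand are dropped and the merged outline is re-measured after clipping — boundary = 75.64 mm. So its perimeter = 75.64 mm. Layer 22 is larger (102.00 vs 75.64 mm).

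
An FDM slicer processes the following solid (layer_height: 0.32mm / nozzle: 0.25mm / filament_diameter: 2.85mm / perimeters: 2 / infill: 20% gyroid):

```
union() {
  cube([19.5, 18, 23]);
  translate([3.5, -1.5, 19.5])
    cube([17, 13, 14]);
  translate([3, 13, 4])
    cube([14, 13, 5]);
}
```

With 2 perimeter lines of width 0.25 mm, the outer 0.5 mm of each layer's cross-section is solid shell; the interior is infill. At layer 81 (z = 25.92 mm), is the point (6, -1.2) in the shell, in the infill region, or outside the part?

shell

At z = 25.92 mm: the cube is absent (z outside [0, 23]); the 17×13 cube at (3.5, -1.5) contributes its full rectangle; the cube at (3, 13) is not intersected at this z (z outside [4, 9]); Combining (union): only the 17×13 cube at (3.5, -1.5) is present, so the union is just that shape — 1 connected region. Overall, the cross-section is a single solid region. The nearest boundary edge runs (3.50, -1.50)→(20.50, -1.50); distance from the point to it = 0.30 mm. The point is inside the cross-section, 0.30 mm from the nearest boundary — within the 0.5 mm shell band (2 × 0.25).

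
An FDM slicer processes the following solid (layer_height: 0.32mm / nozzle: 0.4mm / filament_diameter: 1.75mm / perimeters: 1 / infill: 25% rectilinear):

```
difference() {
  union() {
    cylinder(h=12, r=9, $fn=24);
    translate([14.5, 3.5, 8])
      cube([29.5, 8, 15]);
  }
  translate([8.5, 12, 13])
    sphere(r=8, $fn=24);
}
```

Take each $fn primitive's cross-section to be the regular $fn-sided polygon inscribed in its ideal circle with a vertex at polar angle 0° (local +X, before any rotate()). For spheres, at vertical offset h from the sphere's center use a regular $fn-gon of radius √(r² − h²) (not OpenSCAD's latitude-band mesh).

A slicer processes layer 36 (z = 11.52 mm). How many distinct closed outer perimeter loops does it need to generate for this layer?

At z = 11.52 mm: the r=9 cylinder gives a regular 24-gon of circumradius 9 (constant along its height); the cube at (14.5, 3.5) is present — its section is the full 29.5×8 rectangle; Merging all regions: the 2 present regions are separate (no shared area or edge), so areas and boundary lengths simply add and each stays a separate island — 2 connected regions; the r=8 sphere at (8.5, 12) contributes a regular 24-gon of circumradius √(8²−1.48²) = 7.862; After the difference (first − rest): starting from the result so far, the r=8 sphere at (8.5, 12) partially overlaps it — only the 16.49 mm² overlap (of its 191.97 mm²) is removed, clipping the outline — 2 connected regions. The result has 2 disconnected regions.

2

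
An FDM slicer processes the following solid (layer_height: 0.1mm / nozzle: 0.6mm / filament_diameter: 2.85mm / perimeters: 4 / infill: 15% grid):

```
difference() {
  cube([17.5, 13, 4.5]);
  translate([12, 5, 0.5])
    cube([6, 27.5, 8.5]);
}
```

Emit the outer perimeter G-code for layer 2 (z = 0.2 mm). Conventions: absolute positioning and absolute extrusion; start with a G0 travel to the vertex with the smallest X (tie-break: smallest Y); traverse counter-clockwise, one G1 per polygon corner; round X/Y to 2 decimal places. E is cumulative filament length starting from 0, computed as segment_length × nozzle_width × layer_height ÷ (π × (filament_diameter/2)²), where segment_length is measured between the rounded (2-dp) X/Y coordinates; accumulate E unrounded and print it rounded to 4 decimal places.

G0 X0.00 Y0.00 Z0.20
G1 X17.50 Y0.00 E0.1646
G1 X17.50 Y13.00 E0.2869
G1 X0.00 Y13.00 E0.4515
G1 X0.00 Y0.00 E0.5737

At z = 0.2 mm: the 17.5×13 cube contributes its full rectangle; the cube at (12, 5) is absent (z outside [0.5, 9]); After the difference (first − rest): none of the subtracted shapes is present at this height, so the 17.5×13 cube is unchanged — 1 connected region. The outline is a single polygon with 4 vertices. Extrusion per mm of travel: 0.6 × 0.1 / (π × 1.425²) = 0.009405. Accumulating E over each segment gives final E = 0.5737.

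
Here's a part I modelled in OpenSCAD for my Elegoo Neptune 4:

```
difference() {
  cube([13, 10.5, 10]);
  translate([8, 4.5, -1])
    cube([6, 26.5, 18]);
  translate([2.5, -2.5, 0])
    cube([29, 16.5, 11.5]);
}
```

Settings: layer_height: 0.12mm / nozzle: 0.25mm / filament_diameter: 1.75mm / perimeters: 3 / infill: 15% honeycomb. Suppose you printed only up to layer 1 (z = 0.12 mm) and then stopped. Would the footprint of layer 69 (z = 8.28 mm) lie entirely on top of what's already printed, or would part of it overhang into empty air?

entirely on top

Compare the two slices. At z = 0.12: the 13×10.5 cube contributes its full rectangle (area 136.50 mm²); the 6×26.5 cube at (8, 4.5) contributes its full rectangle (area 159.00 mm²); the cube at (2.5, -2.5) (footprint 29×16.5) is included at this height (area 478.50 mm²); Taking the first minus the rest: starting from the 13×10.5 cube (136.50 mm²), the 6×26.5 cube at (8, 4.5) partially overlaps it — only the 30.00 mm² overlap (of its 159.00 mm²) is removed, clipping the outline; the 29×16.5 cube at (2.5, -2.5) partially overlaps it — only the 80.25 mm² overlap (of its 478.50 mm²) is removed, clipping the outline — area = 26.25 mm². At z = 8.28: the cube is present — its section is the full 13×10.5 rectangle (area 136.50 mm²); the 6×26.5 cube at (8, 4.5) contributes its full rectangle (area 159.00 mm²); the cube at (2.5, -2.5) (footprint 29×16.5) is included at this height (area 478.50 mm²); Subtracting the remaining from the first: starting from the 13×10.5 cube (136.50 mm²), the 6×26.5 cube at (8, 4.5) partially overlaps it — only the 30.00 mm² overlap (of its 159.00 mm²) is removed, clipping the outline; the 29×16.5 cube at (2.5, -2.5) partially overlaps it — only the 80.25 mm² overlap (of its 478.50 mm²) is removed, clipping the outline — area = 26.25 mm². Checking containment: the cross-section at z = 8.28 is a subset of the cross-section at z = 0.12.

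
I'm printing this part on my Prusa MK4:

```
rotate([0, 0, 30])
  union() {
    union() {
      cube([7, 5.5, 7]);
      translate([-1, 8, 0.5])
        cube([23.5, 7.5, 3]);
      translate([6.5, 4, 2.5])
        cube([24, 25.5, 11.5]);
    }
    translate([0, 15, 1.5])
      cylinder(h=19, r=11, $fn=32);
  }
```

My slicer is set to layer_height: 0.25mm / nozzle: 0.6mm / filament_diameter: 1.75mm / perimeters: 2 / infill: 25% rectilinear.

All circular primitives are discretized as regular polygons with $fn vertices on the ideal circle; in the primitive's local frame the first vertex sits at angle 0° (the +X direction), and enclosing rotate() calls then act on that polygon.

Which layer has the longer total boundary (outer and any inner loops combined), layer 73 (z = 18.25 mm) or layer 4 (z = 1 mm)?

layer 4 (z = 1 mm)

Layer 73 (z = 18.25): the cube is not intersected at this z (z outside [0, 7]); the cube at (-1, 8) is absent (z outside [0.5, 3.5]); the cube at (6.5, 4) does not reach this height (z outside [2.5, 14]); Taking the union: nothing is present at this height; the r=11 cylinder at (0, 15) gives a regular 32-gon of circumradius 11 (constant along its height) (perimeter = 2·32·11.000·sin(180°/32) = 69.00 mm); Merging all regions: only the r=11 cylinder at (0, 15) is present, so the union is just that shape — boundary = 69.00 mm; (whole slice rotated 30° about Z — lengths, areas and connectivity unchanged). So its perimeter = 69.00 mm. Layer 4 (z = 1): the 7×5.5 cube contributes its full rectangle (perimeter 25.00 mm); the 23.5×7.5 cube at (-1, 8) contributes its full rectangle (perimeter 62.00 mm); the cube at (6.5, 4) does not reach this height (z outside [2.5, 14]); Taking the union: the 2 present regions are separate (no shared area or edge), so areas and boundary lengths simply add and each stays a separate island — boundary = 87.00 mm; the cylinder at (0, 15) is not intersected at this z (z outside [1.5, 20.5]); Taking the union: only that combined region is present, so the union is just that shape — boundary = 87.00 mm; (whole slice rotated 30° about Z — lengths, areas and connectivity unchanged). So its perimeter = 87.00 mm. Layer 4 is larger (87.00 vs 69.00 mm).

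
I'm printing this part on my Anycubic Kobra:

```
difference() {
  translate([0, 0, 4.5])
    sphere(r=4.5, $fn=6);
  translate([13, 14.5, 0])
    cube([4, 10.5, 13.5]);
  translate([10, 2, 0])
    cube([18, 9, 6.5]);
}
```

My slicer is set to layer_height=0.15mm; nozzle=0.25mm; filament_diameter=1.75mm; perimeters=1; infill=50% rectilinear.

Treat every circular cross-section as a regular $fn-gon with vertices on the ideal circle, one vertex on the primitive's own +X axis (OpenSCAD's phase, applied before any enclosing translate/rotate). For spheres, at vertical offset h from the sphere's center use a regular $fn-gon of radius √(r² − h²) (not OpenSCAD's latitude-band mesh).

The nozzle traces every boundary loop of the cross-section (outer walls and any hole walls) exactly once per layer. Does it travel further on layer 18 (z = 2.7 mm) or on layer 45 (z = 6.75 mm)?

layer 18 (z = 2.7 mm)

Layer 18 (z = 2.7): the r=4.5 sphere slices to a regular 6-gon of circumradius 4.124 (√(r²−h²) with h=1.8 from center) (perimeter = 2·6·4.124·sin(180°/6) = 24.75 mm); the 4×10.5 cube at (13, 14.5) contributes its full rectangle (perimeter 29.00 mm); the cube at (10, 2) (footprint 18×9) is included at this height (perimeter 54.00 mm); Taking the first minus the rest: starting from the r=4.5 sphere, the 4×10.5 cube at (13, 14.5) misses the remaining region (no effect); the 18×9 cube at (10, 2) misses the remaining region (no effect) — boundary = 24.75 mm. So its perimeter = 24.75 mm. Layer 45 (z = 6.75): the r=4.5 sphere slices to a regular 6-gon of circumradius 3.897 (√(r²−h²) with h=2.25 from center) (perimeter = 2·6·3.897·sin(180°/6) = 23.38 mm); the 4×10.5 cube at (13, 14.5) contributes its full rectangle (perimeter 29.00 mm); the cube at (10, 2) is absent (z outside [0, 6.5]); Taking the first minus the rest: starting from the r=4.5 sphere, the 4×10.5 cube at (13, 14.5) misses the remaining region (no effect) — boundary = 23.38 mm. So its perimeter = 23.38 mm. Layer 18 is larger (24.75 vs 23.38 mm).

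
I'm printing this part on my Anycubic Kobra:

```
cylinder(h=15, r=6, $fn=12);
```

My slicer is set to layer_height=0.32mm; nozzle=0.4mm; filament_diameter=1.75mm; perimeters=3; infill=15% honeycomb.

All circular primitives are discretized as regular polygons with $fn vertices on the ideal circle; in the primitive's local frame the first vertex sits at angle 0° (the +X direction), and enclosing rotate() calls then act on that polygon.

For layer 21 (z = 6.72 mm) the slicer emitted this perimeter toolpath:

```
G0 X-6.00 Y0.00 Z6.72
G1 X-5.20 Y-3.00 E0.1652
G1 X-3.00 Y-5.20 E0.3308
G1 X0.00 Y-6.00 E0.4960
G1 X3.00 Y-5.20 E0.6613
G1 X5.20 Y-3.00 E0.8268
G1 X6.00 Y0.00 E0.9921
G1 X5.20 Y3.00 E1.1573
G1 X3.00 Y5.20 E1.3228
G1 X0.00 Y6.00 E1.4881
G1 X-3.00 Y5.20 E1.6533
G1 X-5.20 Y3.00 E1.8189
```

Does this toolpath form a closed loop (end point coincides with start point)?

no

Start point (G0): (-6.00, 0.00). End point (last G1): the path does not return to the start — open.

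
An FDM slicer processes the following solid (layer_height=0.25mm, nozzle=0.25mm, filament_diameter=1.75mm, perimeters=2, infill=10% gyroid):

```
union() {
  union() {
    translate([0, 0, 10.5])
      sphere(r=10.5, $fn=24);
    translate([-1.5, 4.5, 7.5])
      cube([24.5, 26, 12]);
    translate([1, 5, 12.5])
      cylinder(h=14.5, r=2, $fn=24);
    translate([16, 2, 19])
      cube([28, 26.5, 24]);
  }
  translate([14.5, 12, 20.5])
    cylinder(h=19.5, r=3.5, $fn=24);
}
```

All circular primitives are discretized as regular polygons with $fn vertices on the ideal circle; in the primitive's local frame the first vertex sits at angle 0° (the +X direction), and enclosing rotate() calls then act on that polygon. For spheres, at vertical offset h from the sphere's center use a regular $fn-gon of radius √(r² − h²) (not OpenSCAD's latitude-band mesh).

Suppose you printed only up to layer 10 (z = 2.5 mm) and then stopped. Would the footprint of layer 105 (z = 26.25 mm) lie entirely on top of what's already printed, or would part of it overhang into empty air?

Compare the two slices. At z = 2.5: the sphere: section is a regular 24-gon, circumradius = √(r²−h²) = √(10.5²−8²) = 6.801 (area = (24/2)·6.801²·sin(360°/24) = 143.64 mm²); the cube at (-1.5, 4.5) is absent (z outside [7.5, 19.5]); the cylinder at (1, 5) does not reach this height (z outside [12.5, 27]); the cube at (16, 2) is absent (z outside [19, 43]); Merging all regions: only the r=10.5 sphere is present, so the union is just that shape — area = 143.64 mm²; the cylinder at (14.5, 12) does not reach this height (z outside [20.5, 40]); Combining (union): only that combined region is present, so the union is just that shape — area = 143.64 mm². At z = 26.25: the sphere is absent (|z−center|=15.750 > r=10.5); the cube at (-1.5, 4.5) is absent (z outside [7.5, 19.5]); the r=2 cylinder at (1, 5) contributes a regular 24-gon of circumradius 2 (area = (24/2)·2.000²·sin(360°/24) = 12.42 mm²); the cube at (16, 2) (footprint 28×26.5) is included at this height (area 742.00 mm²); Combining (union): the 2 present regions are separate (no shared area or edge), so areas and boundary lengths simply add and each stays a separate island — area = 754.42 mm²; the r=3.5 cylinder at (14.5, 12) contributes a regular 24-gon of circumradius 3.5 (area = (24/2)·3.500²·sin(360°/24) = 38.05 mm²); Taking the union: the regions partially overlap — summed areas 792.47 mm² minus the doubly-counted overlap 8.92 mm² gives 783.55 mm² — area = 783.55 mm². Checking containment: at z = 26.25 the cross-section extends beyond the z = 2.5 cross-section by about 771.69 mm².

part overhangs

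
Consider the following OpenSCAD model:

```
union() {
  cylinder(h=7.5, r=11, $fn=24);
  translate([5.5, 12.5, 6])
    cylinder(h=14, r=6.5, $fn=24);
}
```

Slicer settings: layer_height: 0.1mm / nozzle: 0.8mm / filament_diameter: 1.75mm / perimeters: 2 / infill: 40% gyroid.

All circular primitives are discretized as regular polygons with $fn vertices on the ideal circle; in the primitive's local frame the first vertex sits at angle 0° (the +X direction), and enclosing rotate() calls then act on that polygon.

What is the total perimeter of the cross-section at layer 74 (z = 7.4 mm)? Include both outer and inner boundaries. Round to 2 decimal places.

At z = 7.4 mm: the r=11 cylinder contributes a regular 24-gon of circumradius 11 (perimeter = 2·24·11.000·sin(180°/24) = 68.92 mm); the r=6.5 cylinder at (5.5, 12.5) gives a regular 24-gon of circumradius 6.5 (constant along its height) (perimeter = 2·24·6.500·sin(180°/24) = 40.72 mm); Combining (union): the regions partially overlap (shared area 26.33 mm²), so the edge portions inside another operand are dropped and the merged outline is re-measured after clipping — boundary = 87.25 mm. Overall, the cross-section is a single solid region. Total boundary length (outer) = 87.25 mm.

87.25 mm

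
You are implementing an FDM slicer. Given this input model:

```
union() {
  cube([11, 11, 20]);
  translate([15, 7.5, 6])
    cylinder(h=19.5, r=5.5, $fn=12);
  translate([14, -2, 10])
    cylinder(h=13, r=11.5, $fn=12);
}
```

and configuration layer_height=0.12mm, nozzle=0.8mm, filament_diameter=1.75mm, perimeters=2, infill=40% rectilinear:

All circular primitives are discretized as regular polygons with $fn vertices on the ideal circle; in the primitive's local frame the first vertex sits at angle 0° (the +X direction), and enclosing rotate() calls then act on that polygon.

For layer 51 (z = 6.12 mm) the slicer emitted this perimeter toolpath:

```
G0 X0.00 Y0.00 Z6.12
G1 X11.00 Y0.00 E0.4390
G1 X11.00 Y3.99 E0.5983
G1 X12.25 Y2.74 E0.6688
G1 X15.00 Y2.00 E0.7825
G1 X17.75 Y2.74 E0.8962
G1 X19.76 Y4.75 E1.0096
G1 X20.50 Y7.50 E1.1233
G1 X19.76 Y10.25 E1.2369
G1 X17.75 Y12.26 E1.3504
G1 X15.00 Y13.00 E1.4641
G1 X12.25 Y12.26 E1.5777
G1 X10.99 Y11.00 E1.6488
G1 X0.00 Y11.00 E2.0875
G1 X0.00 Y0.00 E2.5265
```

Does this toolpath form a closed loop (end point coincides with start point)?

Start point (G0): (0.00, 0.00). End point (last G1): the path returns to the start — closed.

yes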